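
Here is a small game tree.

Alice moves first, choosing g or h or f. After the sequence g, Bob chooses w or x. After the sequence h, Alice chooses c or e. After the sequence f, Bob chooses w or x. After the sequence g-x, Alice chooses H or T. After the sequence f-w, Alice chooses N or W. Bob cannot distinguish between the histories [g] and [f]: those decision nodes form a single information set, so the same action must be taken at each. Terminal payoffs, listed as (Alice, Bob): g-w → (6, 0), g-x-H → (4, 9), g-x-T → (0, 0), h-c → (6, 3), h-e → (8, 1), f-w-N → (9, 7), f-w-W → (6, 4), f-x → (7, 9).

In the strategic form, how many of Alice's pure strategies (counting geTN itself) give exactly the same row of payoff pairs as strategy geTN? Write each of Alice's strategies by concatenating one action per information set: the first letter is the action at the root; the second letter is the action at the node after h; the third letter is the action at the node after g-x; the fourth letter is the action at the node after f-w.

Row for geTN (columns w, x): (6,0) (0,0).
Under geTN, Alice's choice at the node after h and at the node after f-w can never be reached regardless of what Bob does, so varying those choices leaves every outcome unchanged.
Holding the reachable choices fixed and varying the unreachable ones freely already gives 2 × 2 = 4 equivalent strategies.
No other strategy reproduces this row, so those 4 are the full class: gcTN, gcTW, geTN, geTW.

4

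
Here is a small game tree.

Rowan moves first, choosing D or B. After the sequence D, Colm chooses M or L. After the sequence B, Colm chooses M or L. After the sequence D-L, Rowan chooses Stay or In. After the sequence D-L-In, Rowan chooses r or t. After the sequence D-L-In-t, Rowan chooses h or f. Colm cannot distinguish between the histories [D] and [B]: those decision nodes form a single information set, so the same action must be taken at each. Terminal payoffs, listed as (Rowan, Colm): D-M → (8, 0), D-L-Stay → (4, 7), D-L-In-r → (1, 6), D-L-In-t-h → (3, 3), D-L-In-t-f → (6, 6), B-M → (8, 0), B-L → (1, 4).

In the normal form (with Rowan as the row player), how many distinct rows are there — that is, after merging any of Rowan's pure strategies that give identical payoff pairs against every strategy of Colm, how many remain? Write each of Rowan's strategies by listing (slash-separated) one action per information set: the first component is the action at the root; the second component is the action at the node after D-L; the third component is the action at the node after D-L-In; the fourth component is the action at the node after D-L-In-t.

Rowan has 16 pure strategies: D/Stay/r/h, D/Stay/r/f, D/Stay/t/h, D/Stay/t/f, D/In/r/h, D/In/r/f, D/In/t/h, D/In/t/f, B/Stay/r/h, B/Stay/r/f, B/Stay/t/h, B/Stay/t/f, B/In/r/h, B/In/r/f, B/In/t/h, B/In/t/f. Columns: M, L.
{D/Stay/r/h, D/Stay/r/f, D/Stay/t/h, D/Stay/t/f} → row (8,0) (4,7)
{D/In/r/h, D/In/r/f} → row (8,0) (1,6)
{D/In/t/h} → row (8,0) (3,3)
{D/In/t/f} → row (8,0) (6,6)
{B/Stay/r/h, B/Stay/r/f, B/Stay/t/h, B/Stay/t/f, B/In/r/h, B/In/r/f, B/In/t/h, B/In/t/f} → row (8,0) (1,4)
That's 5 distinct rows out of 16 strategies.

5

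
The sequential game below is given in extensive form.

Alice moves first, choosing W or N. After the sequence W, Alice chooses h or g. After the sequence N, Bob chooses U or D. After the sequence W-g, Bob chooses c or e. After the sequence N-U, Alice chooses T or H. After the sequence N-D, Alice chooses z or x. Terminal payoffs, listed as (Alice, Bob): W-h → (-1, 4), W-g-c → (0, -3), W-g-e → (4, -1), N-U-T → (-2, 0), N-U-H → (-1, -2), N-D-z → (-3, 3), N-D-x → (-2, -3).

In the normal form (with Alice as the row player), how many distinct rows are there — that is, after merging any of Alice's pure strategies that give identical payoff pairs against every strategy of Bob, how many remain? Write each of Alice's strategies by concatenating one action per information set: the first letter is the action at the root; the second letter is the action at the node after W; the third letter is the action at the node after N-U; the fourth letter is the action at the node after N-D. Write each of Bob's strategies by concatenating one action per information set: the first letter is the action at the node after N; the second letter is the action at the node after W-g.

Alice has 16 pure strategies: WhTz, WhTx, WhHz, WhHx, WgTz, WgTx, WgHz, WgHx, NhTz, NhTx, NhHz, NhHx, NgTz, NgTx, NgHz, NgHx. Columns: Uc, Ue, Dc, De.
{WhTz, WhTx, WhHz, WhHx} → row (-1,4) (-1,4) (-1,4) (-1,4)
{WgTz, WgTx, WgHz, WgHx} → row (0,-3) (4,-1) (0,-3) (4,-1)
{NhTz, NgTz} → row (-2,0) (-2,0) (-3,3) (-3,3)
{NhTx, NgTx} → row (-2,0) (-2,0) (-2,-3) (-2,-3)
{NhHz, NgHz} → row (-1,-2) (-1,-2) (-3,3) (-3,3)
{NhHx, NgHx} → row (-1,-2) (-1,-2) (-2,-3) (-2,-3)
That's 6 distinct rows out of 16 strategies.

6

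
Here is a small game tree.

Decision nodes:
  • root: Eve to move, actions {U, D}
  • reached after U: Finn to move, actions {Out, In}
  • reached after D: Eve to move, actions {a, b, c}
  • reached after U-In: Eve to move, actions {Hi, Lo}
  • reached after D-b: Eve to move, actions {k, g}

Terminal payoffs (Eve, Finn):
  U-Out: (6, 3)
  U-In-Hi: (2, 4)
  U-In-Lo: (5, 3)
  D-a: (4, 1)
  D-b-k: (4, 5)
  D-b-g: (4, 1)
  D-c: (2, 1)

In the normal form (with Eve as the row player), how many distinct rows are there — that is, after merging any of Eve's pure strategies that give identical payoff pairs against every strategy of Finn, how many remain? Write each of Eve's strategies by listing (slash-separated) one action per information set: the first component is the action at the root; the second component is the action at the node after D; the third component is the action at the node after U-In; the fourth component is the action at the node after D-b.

5

Eve has 24 pure strategies: U/a/Hi/k, U/a/Hi/g, U/a/Lo/k, U/a/Lo/g, U/b/Hi/k, U/b/Hi/g, U/b/Lo/k, U/b/Lo/g, U/c/Hi/k, U/c/Hi/g, U/c/Lo/k, U/c/Lo/g, D/a/Hi/k, D/a/Hi/g, D/a/Lo/k, D/a/Lo/g, D/b/Hi/k, D/b/Hi/g, D/b/Lo/k, D/b/Lo/g, D/c/Hi/k, D/c/Hi/g, D/c/Lo/k, D/c/Lo/g. Columns: Out, In.
{U/a/Hi/k, U/a/Hi/g, U/b/Hi/k, U/b/Hi/g, U/c/Hi/k, U/c/Hi/g} → row (6,3) (2,4)
{U/a/Lo/k, U/a/Lo/g, U/b/Lo/k, U/b/Lo/g, U/c/Lo/k, U/c/Lo/g} → row (6,3) (5,3)
{D/a/Hi/k, D/a/Hi/g, D/a/Lo/k, D/a/Lo/g, D/b/Hi/g, D/b/Lo/g} → row (4,1) (4,1)
{D/b/Hi/k, D/b/Lo/k} → row (4,5) (4,5)
{D/c/Hi/k, D/c/Hi/g, D/c/Lo/k, D/c/Lo/g} → row (2,1) (2,1)
That's 5 distinct rows out of 24 strategies.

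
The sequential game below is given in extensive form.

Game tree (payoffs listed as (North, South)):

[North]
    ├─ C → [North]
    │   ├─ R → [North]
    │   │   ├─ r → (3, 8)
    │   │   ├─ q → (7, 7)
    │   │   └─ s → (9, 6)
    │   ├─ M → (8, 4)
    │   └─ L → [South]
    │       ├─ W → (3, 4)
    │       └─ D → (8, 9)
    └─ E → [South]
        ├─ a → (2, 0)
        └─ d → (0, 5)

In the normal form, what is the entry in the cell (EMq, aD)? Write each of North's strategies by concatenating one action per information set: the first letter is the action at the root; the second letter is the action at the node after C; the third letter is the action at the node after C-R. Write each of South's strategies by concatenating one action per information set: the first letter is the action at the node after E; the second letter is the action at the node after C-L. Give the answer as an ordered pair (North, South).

Trace the play path from the root:
  North plays E
  South plays a at [E]
→ terminal payoff (2, 0).
(North's choice at the node after C is never reached on this path, so it doesn't affect the outcome.)

(2, 0)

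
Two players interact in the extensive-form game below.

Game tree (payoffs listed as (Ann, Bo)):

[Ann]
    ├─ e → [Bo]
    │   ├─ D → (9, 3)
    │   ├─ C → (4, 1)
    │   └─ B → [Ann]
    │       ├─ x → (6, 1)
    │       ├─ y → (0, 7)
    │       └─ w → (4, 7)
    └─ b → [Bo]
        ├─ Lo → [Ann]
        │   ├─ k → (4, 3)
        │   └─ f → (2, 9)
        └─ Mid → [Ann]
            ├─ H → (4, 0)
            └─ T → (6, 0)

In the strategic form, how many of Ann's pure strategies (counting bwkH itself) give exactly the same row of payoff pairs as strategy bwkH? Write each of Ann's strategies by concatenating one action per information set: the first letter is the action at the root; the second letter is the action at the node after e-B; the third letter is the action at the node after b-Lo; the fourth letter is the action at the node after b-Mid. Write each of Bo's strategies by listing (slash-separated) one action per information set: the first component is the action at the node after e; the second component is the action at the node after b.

3

Row for bwkH (columns D/Lo, D/Mid, C/Lo, C/Mid, B/Lo, B/Mid): (4,3) (4,0) (4,3) (4,0) (4,3) (4,0).
Under bwkH, Ann's choice at the node after e-B can never be reached regardless of what Bo does, so varying those choices leaves every outcome unchanged.
Holding the reachable choices fixed and varying the unreachable one freely already gives 3 equivalent strategies.
No other strategy reproduces this row, so those 3 are the full class: bxkH, bykH, bwkH.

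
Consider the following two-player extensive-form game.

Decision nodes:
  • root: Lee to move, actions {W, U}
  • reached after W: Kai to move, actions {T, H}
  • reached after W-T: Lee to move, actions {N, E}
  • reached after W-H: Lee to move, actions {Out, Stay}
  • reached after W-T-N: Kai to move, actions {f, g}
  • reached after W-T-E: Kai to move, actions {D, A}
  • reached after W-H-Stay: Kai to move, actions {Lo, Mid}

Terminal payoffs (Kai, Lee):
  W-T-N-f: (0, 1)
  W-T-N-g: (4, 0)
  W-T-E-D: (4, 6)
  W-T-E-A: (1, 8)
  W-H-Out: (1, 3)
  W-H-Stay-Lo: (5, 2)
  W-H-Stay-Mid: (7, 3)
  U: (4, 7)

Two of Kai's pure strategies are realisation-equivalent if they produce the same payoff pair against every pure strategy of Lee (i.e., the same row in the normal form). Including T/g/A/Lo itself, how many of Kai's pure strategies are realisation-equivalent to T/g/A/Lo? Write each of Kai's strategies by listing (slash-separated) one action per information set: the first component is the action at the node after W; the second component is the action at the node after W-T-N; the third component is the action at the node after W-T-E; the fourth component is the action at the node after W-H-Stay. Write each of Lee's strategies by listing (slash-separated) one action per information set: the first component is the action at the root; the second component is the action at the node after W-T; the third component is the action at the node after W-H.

Row for T/g/A/Lo (columns W/N/Out, W/N/Stay, W/E/Out, W/E/Stay, U/N/Out, U/N/Stay, U/E/Out, U/E/Stay): (4,0) (4,0) (1,8) (1,8) (4,7) (4,7) (4,7) (4,7).
Under T/g/A/Lo, Kai's choice at the node after W-H-Stay can never be reached regardless of what Lee does, so varying those choices leaves every outcome unchanged.
Holding the reachable choices fixed and varying the unreachable one freely already gives 2 equivalent strategies.
No other strategy reproduces this row, so those 2 are the full class: T/g/A/Lo, T/g/A/Mid.

2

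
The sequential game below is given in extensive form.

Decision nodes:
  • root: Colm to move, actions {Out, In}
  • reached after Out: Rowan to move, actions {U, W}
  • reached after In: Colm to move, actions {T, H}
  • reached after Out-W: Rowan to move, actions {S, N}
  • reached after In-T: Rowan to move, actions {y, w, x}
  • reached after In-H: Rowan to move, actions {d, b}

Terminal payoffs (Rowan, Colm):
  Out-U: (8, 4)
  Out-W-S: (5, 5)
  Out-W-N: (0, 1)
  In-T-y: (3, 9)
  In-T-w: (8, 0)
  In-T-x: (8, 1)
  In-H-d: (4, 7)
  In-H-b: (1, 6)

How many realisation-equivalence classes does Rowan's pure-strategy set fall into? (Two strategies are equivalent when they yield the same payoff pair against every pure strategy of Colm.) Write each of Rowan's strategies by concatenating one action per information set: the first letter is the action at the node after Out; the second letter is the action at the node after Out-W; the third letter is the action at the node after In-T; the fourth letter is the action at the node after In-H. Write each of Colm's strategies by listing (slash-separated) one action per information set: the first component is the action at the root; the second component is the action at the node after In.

18

Rowan has 24 pure strategies: USyd, USyb, USwd, USwb, USxd, USxb, UNyd, UNyb, UNwd, UNwb, UNxd, UNxb, WSyd, WSyb, WSwd, WSwb, WSxd, WSxb, WNyd, WNyb, WNwd, WNwb, WNxd, WNxb. Columns: Out/T, Out/H, In/T, In/H.
{USyd, UNyd} → row (8,4) (8,4) (3,9) (4,7)
{USyb, UNyb} → row (8,4) (8,4) (3,9) (1,6)
{USwd, UNwd} → row (8,4) (8,4) (8,0) (4,7)
{USwb, UNwb} → row (8,4) (8,4) (8,0) (1,6)
{USxd, UNxd} → row (8,4) (8,4) (8,1) (4,7)
{USxb, UNxb} → row (8,4) (8,4) (8,1) (1,6)
{WSyd} → row (5,5) (5,5) (3,9) (4,7)
{WSyb} → row (5,5) (5,5) (3,9) (1,6)
{WSwd} → row (5,5) (5,5) (8,0) (4,7)
{WSwb} → row (5,5) (5,5) (8,0) (1,6)
{WSxd} → row (5,5) (5,5) (8,1) (4,7)
{WSxb} → row (5,5) (5,5) (8,1) (1,6)
{WNyd} → row (0,1) (0,1) (3,9) (4,7)
{WNyb} → row (0,1) (0,1) (3,9) (1,6)
{WNwd} → row (0,1) (0,1) (8,0) (4,7)
{WNwb} → row (0,1) (0,1) (8,0) (1,6)
{WNxd} → row (0,1) (0,1) (8,1) (4,7)
{WNxb} → row (0,1) (0,1) (8,1) (1,6)
That's 18 distinct rows out of 24 strategies.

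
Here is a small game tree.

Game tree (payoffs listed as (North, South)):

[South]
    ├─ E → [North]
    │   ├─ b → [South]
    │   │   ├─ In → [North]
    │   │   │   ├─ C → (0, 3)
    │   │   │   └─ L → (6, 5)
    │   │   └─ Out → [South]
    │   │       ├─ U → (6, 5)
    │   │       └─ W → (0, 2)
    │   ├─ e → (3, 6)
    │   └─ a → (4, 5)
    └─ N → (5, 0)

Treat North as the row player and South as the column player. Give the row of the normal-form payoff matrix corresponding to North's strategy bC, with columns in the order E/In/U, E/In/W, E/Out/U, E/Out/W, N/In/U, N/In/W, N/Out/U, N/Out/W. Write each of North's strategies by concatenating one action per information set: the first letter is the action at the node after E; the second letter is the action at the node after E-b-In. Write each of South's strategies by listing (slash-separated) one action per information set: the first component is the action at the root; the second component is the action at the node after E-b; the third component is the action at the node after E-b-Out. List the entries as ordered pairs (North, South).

vs E/In/U: South plays E → North plays b at [E] → South plays In at [E-b] → North plays C at [E-b-In] → (0, 3)
vs E/In/W: South plays E → North plays b at [E] → South plays In at [E-b] → North plays C at [E-b-In] → (0, 3)
vs E/Out/U: South plays E → North plays b at [E] → South plays Out at [E-b] → South plays U at [E-b-Out] → (6, 5)
vs E/Out/W: South plays E → North plays b at [E] → South plays Out at [E-b] → South plays W at [E-b-Out] → (0, 2)
vs N/In/U: South plays N → (5, 0)
vs N/In/W: South plays N → (5, 0)
vs N/Out/U: South plays N → (5, 0)
vs N/Out/W: South plays N → (5, 0)

(0,3) (0,3) (6,5) (0,2) (5,0) (5,0) (5,0) (5,0)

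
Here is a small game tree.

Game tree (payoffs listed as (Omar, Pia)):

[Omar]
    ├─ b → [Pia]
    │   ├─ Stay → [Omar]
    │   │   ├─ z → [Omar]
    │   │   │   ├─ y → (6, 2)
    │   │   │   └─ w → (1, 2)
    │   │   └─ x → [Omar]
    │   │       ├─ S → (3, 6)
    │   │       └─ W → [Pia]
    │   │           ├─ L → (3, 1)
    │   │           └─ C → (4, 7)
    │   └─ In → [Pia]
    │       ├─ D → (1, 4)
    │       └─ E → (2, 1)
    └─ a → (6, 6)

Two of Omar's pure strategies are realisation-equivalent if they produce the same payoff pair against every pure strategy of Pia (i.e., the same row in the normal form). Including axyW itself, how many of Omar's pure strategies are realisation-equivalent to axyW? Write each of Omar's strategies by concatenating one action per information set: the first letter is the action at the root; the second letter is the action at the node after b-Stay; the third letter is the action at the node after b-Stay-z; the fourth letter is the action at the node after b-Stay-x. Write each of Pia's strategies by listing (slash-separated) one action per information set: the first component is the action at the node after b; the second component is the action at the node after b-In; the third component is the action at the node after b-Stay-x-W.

8

Row for axyW (columns Stay/D/L, Stay/D/C, Stay/E/L, Stay/E/C, In/D/L, In/D/C, In/E/L, In/E/C): (6,6) (6,6) (6,6) (6,6) (6,6) (6,6) (6,6) (6,6).
Under axyW, Omar's choice at the node after b-Stay and at the node after b-Stay-z and at the node after b-Stay-x can never be reached regardless of what Pia does, so varying those choices leaves every outcome unchanged.
Holding the reachable choices fixed and varying the unreachable ones freely already gives 2 × 2 × 2 = 8 equivalent strategies.
No other strategy reproduces this row, so those 8 are the full class: azyS, azyW, azwS, azwW, axyS, axyW, axwS, axwW.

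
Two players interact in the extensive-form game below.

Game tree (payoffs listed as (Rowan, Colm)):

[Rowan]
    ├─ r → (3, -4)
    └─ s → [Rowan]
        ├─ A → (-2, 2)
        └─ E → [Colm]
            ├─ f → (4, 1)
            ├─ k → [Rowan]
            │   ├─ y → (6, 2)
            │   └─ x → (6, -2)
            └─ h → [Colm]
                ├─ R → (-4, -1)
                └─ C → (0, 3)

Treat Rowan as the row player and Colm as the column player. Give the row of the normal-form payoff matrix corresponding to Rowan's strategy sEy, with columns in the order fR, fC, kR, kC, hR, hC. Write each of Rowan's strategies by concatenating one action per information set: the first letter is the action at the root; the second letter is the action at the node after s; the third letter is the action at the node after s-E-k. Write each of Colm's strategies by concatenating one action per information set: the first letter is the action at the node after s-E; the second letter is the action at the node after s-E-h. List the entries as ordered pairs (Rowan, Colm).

vs fR: Rowan plays s → Rowan plays E at [s] → Colm plays f at [s-E] → (4, 1)
vs fC: Rowan plays s → Rowan plays E at [s] → Colm plays f at [s-E] → (4, 1)
vs kR: Rowan plays s → Rowan plays E at [s] → Colm plays k at [s-E] → Rowan plays y at [s-E-k] → (6, 2)
vs kC: Rowan plays s → Rowan plays E at [s] → Colm plays k at [s-E] → Rowan plays y at [s-E-k] → (6, 2)
vs hR: Rowan plays s → Rowan plays E at [s] → Colm plays h at [s-E] → Colm plays R at [s-E-h] → (-4, -1)
vs hC: Rowan plays s → Rowan plays E at [s] → Colm plays h at [s-E] → Colm plays C at [s-E-h] → (0, 3)

(4,1) (4,1) (6,2) (6,2) (-4,-1) (0,3)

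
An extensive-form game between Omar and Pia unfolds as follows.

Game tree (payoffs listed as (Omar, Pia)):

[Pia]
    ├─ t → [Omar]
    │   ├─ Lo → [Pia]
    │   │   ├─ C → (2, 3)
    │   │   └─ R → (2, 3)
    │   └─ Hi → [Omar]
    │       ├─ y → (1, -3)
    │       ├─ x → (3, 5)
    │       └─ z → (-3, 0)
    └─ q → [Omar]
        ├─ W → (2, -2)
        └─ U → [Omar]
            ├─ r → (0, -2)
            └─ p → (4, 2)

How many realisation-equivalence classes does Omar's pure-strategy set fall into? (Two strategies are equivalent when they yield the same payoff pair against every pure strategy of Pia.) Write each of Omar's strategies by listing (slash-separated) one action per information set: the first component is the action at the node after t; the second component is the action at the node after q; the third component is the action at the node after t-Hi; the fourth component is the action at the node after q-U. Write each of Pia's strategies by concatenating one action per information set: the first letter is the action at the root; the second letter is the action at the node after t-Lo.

Omar has 24 pure strategies: Lo/W/y/r, Lo/W/y/p, Lo/W/x/r, Lo/W/x/p, Lo/W/z/r, Lo/W/z/p, Lo/U/y/r, Lo/U/y/p, Lo/U/x/r, Lo/U/x/p, Lo/U/z/r, Lo/U/z/p, Hi/W/y/r, Hi/W/y/p, Hi/W/x/r, Hi/W/x/p, Hi/W/z/r, Hi/W/z/p, Hi/U/y/r, Hi/U/y/p, Hi/U/x/r, Hi/U/x/p, Hi/U/z/r, Hi/U/z/p. Columns: tC, tR, qC, qR.
{Lo/W/y/r, Lo/W/y/p, Lo/W/x/r, Lo/W/x/p, Lo/W/z/r, Lo/W/z/p} → row (2,3) (2,3) (2,-2) (2,-2)
{Lo/U/y/r, Lo/U/x/r, Lo/U/z/r} → row (2,3) (2,3) (0,-2) (0,-2)
{Lo/U/y/p, Lo/U/x/p, Lo/U/z/p} → row (2,3) (2,3) (4,2) (4,2)
{Hi/W/y/r, Hi/W/y/p} → row (1,-3) (1,-3) (2,-2) (2,-2)
{Hi/W/x/r, Hi/W/x/p} → row (3,5) (3,5) (2,-2) (2,-2)
{Hi/W/z/r, Hi/W/z/p} → row (-3,0) (-3,0) (2,-2) (2,-2)
{Hi/U/y/r} → row (1,-3) (1,-3) (0,-2) (0,-2)
{Hi/U/y/p} → row (1,-3) (1,-3) (4,2) (4,2)
{Hi/U/x/r} → row (3,5) (3,5) (0,-2) (0,-2)
{Hi/U/x/p} → row (3,5) (3,5) (4,2) (4,2)
{Hi/U/z/r} → row (-3,0) (-3,0) (0,-2) (0,-2)
{Hi/U/z/p} → row (-3,0) (-3,0) (4,2) (4,2)
That's 12 distinct rows out of 24 strategies.

12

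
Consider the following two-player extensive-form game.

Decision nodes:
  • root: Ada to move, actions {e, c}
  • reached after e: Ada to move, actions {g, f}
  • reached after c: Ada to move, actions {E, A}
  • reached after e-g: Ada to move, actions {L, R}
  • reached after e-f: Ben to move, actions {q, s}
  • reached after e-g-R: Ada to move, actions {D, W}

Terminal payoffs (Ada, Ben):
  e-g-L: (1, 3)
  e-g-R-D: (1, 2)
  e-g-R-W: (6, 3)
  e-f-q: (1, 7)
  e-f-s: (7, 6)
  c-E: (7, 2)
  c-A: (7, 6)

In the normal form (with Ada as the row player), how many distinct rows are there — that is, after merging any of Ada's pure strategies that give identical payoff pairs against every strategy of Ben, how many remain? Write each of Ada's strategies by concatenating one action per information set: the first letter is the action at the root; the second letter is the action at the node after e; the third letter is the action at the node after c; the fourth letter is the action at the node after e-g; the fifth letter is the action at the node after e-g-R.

6

Ada has 32 pure strategies: egELD, egELW, egERD, egERW, egALD, egALW, egARD, egARW, efELD, efELW, efERD, efERW, efALD, efALW, efARD, efARW, cgELD, cgELW, cgERD, cgERW, cgALD, cgALW, cgARD, cgARW, cfELD, cfELW, cfERD, cfERW, cfALD, cfALW, cfARD, cfARW. Columns: q, s.
{egELD, egELW, egALD, egALW} → row (1,3) (1,3)
{egERD, egARD} → row (1,2) (1,2)
{egERW, egARW} → row (6,3) (6,3)
{efELD, efELW, efERD, efERW, efALD, efALW, efARD, efARW} → row (1,7) (7,6)
{cgELD, cgELW, cgERD, cgERW, cfELD, cfELW, cfERD, cfERW} → row (7,2) (7,2)
{cgALD, cgALW, cgARD, cgARW, cfALD, cfALW, cfARD, cfARW} → row (7,6) (7,6)
That's 6 distinct rows out of 32 strategies.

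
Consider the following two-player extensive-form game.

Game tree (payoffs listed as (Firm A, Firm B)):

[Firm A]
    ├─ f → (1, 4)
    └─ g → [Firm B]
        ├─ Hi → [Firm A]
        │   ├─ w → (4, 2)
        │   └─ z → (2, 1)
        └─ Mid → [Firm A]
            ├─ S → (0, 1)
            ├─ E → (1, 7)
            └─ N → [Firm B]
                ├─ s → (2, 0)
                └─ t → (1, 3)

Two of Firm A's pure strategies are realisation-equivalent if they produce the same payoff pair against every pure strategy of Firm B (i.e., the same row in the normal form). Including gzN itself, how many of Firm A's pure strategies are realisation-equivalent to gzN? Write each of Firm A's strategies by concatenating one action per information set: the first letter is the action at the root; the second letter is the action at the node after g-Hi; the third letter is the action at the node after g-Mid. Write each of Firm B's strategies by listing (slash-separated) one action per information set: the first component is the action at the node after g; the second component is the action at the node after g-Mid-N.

Row for gzN (columns Hi/s, Hi/t, Mid/s, Mid/t): (2,1) (2,1) (2,0) (1,3).
Every one of Firm A's information sets is on the play path for some reply by Firm B when Firm A follows gzN.
Changing the action at any of them therefore changes at least one column, so only gzN itself gives this row.

1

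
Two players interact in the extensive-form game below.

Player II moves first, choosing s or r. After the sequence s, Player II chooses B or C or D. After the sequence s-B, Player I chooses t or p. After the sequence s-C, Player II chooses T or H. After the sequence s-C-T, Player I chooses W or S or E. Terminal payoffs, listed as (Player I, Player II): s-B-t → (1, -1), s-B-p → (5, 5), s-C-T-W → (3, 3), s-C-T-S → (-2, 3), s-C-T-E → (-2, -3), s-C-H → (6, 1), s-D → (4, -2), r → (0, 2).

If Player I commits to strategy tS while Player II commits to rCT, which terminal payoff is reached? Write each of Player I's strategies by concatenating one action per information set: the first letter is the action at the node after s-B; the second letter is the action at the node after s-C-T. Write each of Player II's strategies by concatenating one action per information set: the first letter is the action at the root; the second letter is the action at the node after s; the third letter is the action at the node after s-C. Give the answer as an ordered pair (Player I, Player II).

Trace the play path from the root:
  Player II plays r
→ terminal payoff (0, 2).
(Player I's choice at the node after s-B is never reached on this path, so it doesn't affect the outcome.)

(0, 2)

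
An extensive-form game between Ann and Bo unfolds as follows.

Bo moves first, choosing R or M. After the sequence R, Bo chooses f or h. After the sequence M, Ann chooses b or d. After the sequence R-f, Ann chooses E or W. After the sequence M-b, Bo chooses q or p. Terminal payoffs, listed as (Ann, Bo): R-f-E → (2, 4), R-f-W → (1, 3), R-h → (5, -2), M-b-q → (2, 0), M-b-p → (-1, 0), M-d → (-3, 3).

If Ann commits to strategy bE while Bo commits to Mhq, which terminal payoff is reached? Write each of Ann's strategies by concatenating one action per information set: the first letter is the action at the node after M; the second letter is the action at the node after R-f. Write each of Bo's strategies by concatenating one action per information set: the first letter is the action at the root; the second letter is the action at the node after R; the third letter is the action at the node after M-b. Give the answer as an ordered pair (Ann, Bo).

Trace the play path from the root:
  Bo plays M
  Ann plays b at [M]
  Bo plays q at [M-b]
→ terminal payoff (2, 0).
(Ann's choice at the node after R-f is never reached on this path, so it doesn't affect the outcome.)

(2, 0)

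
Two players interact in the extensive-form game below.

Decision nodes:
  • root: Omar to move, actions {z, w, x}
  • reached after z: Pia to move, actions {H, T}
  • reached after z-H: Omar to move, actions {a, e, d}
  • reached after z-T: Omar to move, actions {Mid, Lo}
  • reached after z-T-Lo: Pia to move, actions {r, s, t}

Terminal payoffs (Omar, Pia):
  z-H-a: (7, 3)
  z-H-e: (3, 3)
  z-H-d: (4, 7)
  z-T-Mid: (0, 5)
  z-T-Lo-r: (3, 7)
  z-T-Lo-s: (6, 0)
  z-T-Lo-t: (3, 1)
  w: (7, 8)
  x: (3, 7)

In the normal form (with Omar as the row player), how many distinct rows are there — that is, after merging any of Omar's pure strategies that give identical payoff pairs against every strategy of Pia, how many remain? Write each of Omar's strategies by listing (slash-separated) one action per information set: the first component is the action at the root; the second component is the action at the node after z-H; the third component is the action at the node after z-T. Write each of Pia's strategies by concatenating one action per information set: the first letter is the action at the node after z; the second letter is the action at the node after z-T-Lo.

Omar has 18 pure strategies: z/a/Mid, z/a/Lo, z/e/Mid, z/e/Lo, z/d/Mid, z/d/Lo, w/a/Mid, w/a/Lo, w/e/Mid, w/e/Lo, w/d/Mid, w/d/Lo, x/a/Mid, x/a/Lo, x/e/Mid, x/e/Lo, x/d/Mid, x/d/Lo. Columns: Hr, Hs, Ht, Tr, Ts, Tt.
{z/a/Mid} → row (7,3) (7,3) (7,3) (0,5) (0,5) (0,5)
{z/a/Lo} → row (7,3) (7,3) (7,3) (3,7) (6,0) (3,1)
{z/e/Mid} → row (3,3) (3,3) (3,3) (0,5) (0,5) (0,5)
{z/e/Lo} → row (3,3) (3,3) (3,3) (3,7) (6,0) (3,1)
{z/d/Mid} → row (4,7) (4,7) (4,7) (0,5) (0,5) (0,5)
{z/d/Lo} → row (4,7) (4,7) (4,7) (3,7) (6,0) (3,1)
{w/a/Mid, w/a/Lo, w/e/Mid, w/e/Lo, w/d/Mid, w/d/Lo} → row (7,8) (7,8) (7,8) (7,8) (7,8) (7,8)
{x/a/Mid, x/a/Lo, x/e/Mid, x/e/Lo, x/d/Mid, x/d/Lo} → row (3,7) (3,7) (3,7) (3,7) (3,7) (3,7)
That's 8 distinct rows out of 18 strategies.

8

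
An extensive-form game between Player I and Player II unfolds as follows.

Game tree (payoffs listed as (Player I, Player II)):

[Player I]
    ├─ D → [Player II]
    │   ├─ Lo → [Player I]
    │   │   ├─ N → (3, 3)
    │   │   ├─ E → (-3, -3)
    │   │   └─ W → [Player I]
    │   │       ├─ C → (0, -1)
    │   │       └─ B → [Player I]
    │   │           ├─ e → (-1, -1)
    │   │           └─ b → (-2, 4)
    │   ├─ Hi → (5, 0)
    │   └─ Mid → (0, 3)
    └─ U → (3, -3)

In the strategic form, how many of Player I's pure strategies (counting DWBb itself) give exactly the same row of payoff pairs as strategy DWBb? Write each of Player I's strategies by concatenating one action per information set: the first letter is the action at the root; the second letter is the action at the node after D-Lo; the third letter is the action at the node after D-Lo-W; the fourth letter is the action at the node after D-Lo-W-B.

Row for DWBb (columns Lo, Hi, Mid): (-2,4) (5,0) (0,3).
Every one of Player I's information sets is on the play path for some reply by Player II when Player I follows DWBb.
Changing the action at any of them therefore changes at least one column, so only DWBb itself gives this row.

1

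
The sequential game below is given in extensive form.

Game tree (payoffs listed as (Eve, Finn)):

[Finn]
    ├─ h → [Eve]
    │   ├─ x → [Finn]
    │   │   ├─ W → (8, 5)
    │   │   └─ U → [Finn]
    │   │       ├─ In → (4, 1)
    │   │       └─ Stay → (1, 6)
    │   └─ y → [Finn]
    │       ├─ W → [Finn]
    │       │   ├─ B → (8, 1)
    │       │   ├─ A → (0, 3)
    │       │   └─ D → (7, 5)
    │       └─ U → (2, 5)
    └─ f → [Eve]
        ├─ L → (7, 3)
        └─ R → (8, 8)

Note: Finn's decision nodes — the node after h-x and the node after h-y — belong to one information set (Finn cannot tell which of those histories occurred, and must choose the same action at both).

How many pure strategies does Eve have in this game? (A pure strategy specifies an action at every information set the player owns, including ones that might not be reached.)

4

Eve owns the node after h with actions {x, y} — two choices.
Eve owns the node after f with actions {L, R} — two choices.
A pure strategy fixes one action at each information set independently, so the count is the product 2 × 2 = 4.
(For reference, Finn has 24 pure strategies, giving a 4×24 normal-form matrix.)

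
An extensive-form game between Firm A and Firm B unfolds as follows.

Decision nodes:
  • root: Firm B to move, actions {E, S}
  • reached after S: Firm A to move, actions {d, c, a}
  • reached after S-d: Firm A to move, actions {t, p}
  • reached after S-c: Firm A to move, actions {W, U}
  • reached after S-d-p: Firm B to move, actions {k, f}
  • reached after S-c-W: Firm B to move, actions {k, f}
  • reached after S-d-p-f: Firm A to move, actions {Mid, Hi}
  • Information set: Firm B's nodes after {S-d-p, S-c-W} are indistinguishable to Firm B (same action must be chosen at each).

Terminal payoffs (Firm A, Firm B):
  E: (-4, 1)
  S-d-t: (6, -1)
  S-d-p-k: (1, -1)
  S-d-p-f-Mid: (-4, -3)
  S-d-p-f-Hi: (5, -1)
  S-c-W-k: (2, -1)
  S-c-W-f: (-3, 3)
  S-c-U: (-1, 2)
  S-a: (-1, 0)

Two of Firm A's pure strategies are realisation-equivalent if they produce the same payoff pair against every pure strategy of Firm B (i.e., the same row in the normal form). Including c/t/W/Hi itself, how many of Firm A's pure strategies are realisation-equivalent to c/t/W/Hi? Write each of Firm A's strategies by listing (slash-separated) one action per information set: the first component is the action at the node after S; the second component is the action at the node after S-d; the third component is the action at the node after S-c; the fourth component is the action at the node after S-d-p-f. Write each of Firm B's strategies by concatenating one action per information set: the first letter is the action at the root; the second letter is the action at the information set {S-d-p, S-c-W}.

4

Row for c/t/W/Hi (columns Ek, Ef, Sk, Sf): (-4,1) (-4,1) (2,-1) (-3,3).
Under c/t/W/Hi, Firm A's choice at the node after S-d and at the node after S-d-p-f can never be reached regardless of what Firm B does, so varying those choices leaves every outcome unchanged.
Holding the reachable choices fixed and varying the unreachable ones freely already gives 2 × 2 = 4 equivalent strategies.
No other strategy reproduces this row, so those 4 are the full class: c/t/W/Mid, c/t/W/Hi, c/p/W/Mid, c/p/W/Hi.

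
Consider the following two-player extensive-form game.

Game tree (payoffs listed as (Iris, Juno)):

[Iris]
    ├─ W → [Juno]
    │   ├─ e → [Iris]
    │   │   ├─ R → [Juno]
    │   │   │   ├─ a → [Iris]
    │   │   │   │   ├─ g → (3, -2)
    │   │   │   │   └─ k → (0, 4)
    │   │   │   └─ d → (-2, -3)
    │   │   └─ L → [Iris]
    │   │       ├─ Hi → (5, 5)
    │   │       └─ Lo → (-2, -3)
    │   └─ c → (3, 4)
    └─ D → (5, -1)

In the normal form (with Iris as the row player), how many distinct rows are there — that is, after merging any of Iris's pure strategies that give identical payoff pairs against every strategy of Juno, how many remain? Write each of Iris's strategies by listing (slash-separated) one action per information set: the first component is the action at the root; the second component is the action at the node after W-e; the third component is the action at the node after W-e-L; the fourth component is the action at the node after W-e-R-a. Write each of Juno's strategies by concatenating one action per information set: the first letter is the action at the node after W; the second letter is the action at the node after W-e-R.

Iris has 16 pure strategies: W/R/Hi/g, W/R/Hi/k, W/R/Lo/g, W/R/Lo/k, W/L/Hi/g, W/L/Hi/k, W/L/Lo/g, W/L/Lo/k, D/R/Hi/g, D/R/Hi/k, D/R/Lo/g, D/R/Lo/k, D/L/Hi/g, D/L/Hi/k, D/L/Lo/g, D/L/Lo/k. Columns: ea, ed, ca, cd.
{W/R/Hi/g, W/R/Lo/g} → row (3,-2) (-2,-3) (3,4) (3,4)
{W/R/Hi/k, W/R/Lo/k} → row (0,4) (-2,-3) (3,4) (3,4)
{W/L/Hi/g, W/L/Hi/k} → row (5,5) (5,5) (3,4) (3,4)
{W/L/Lo/g, W/L/Lo/k} → row (-2,-3) (-2,-3) (3,4) (3,4)
{D/R/Hi/g, D/R/Hi/k, D/R/Lo/g, D/R/Lo/k, D/L/Hi/g, D/L/Hi/k, D/L/Lo/g, D/L/Lo/k} → row (5,-1) (5,-1) (5,-1) (5,-1)
That's 5 distinct rows out of 16 strategies.

5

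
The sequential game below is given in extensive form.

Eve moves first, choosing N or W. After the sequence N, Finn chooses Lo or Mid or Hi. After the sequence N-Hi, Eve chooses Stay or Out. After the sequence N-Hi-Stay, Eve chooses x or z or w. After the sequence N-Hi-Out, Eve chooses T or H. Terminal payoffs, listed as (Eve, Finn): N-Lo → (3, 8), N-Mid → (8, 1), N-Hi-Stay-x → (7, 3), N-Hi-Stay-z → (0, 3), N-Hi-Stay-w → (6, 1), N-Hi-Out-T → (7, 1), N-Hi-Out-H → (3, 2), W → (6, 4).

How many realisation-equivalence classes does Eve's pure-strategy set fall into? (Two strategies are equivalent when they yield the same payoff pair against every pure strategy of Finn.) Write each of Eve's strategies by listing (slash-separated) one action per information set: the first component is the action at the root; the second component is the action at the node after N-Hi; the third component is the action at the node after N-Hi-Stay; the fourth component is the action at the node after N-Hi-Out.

6

Eve has 24 pure strategies: N/Stay/x/T, N/Stay/x/H, N/Stay/z/T, N/Stay/z/H, N/Stay/w/T, N/Stay/w/H, N/Out/x/T, N/Out/x/H, N/Out/z/T, N/Out/z/H, N/Out/w/T, N/Out/w/H, W/Stay/x/T, W/Stay/x/H, W/Stay/z/T, W/Stay/z/H, W/Stay/w/T, W/Stay/w/H, W/Out/x/T, W/Out/x/H, W/Out/z/T, W/Out/z/H, W/Out/w/T, W/Out/w/H. Columns: Lo, Mid, Hi.
{N/Stay/x/T, N/Stay/x/H} → row (3,8) (8,1) (7,3)
{N/Stay/z/T, N/Stay/z/H} → row (3,8) (8,1) (0,3)
{N/Stay/w/T, N/Stay/w/H} → row (3,8) (8,1) (6,1)
{N/Out/x/T, N/Out/z/T, N/Out/w/T} → row (3,8) (8,1) (7,1)
{N/Out/x/H, N/Out/z/H, N/Out/w/H} → row (3,8) (8,1) (3,2)
{W/Stay/x/T, W/Stay/x/H, W/Stay/z/T, W/Stay/z/H, W/Stay/w/T, W/Stay/w/H, W/Out/x/T, W/Out/x/H, W/Out/z/T, W/Out/z/H, W/Out/w/T, W/Out/w/H} → row (6,4) (6,4) (6,4)
That's 6 distinct rows out of 24 strategies.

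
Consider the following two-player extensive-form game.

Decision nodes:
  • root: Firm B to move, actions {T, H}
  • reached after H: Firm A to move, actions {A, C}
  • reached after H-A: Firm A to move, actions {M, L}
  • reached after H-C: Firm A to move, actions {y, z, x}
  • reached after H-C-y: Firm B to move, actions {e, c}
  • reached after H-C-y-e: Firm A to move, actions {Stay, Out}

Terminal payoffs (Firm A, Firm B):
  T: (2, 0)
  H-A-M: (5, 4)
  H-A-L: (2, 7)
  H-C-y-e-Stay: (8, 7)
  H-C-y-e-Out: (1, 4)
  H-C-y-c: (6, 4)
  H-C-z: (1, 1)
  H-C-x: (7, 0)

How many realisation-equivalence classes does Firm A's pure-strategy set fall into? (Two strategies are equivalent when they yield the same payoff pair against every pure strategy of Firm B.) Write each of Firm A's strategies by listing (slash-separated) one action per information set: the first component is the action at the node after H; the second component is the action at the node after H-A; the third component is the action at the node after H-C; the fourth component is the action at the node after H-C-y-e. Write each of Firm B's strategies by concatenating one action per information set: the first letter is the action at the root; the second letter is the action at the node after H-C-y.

Firm A has 24 pure strategies: A/M/y/Stay, A/M/y/Out, A/M/z/Stay, A/M/z/Out, A/M/x/Stay, A/M/x/Out, A/L/y/Stay, A/L/y/Out, A/L/z/Stay, A/L/z/Out, A/L/x/Stay, A/L/x/Out, C/M/y/Stay, C/M/y/Out, C/M/z/Stay, C/M/z/Out, C/M/x/Stay, C/M/x/Out, C/L/y/Stay, C/L/y/Out, C/L/z/Stay, C/L/z/Out, C/L/x/Stay, C/L/x/Out. Columns: Te, Tc, He, Hc.
{A/M/y/Stay, A/M/y/Out, A/M/z/Stay, A/M/z/Out, A/M/x/Stay, A/M/x/Out} → row (2,0) (2,0) (5,4) (5,4)
{A/L/y/Stay, A/L/y/Out, A/L/z/Stay, A/L/z/Out, A/L/x/Stay, A/L/x/Out} → row (2,0) (2,0) (2,7) (2,7)
{C/M/y/Stay, C/L/y/Stay} → row (2,0) (2,0) (8,7) (6,4)
{C/M/y/Out, C/L/y/Out} → row (2,0) (2,0) (1,4) (6,4)
{C/M/z/Stay, C/M/z/Out, C/L/z/Stay, C/L/z/Out} → row (2,0) (2,0) (1,1) (1,1)
{C/M/x/Stay, C/M/x/Out, C/L/x/Stay, C/L/x/Out} → row (2,0) (2,0) (7,0) (7,0)
That's 6 distinct rows out of 24 strategies.

6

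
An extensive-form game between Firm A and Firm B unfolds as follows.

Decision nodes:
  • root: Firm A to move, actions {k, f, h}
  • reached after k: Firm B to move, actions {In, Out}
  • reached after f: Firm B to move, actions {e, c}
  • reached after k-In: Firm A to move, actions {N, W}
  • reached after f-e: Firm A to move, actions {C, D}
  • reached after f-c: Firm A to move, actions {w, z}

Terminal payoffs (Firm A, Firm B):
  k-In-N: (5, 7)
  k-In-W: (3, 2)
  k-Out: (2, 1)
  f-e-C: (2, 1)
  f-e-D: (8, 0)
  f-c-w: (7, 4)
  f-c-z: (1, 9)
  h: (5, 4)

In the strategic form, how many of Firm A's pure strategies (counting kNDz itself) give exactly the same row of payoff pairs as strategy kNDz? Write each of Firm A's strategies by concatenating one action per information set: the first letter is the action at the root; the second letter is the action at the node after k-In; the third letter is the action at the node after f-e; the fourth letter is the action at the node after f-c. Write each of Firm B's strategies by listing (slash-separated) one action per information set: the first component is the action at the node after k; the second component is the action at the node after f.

4

Row for kNDz (columns In/e, In/c, Out/e, Out/c): (5,7) (5,7) (2,1) (2,1).
Under kNDz, Firm A's choice at the node after f-e and at the node after f-c can never be reached regardless of what Firm B does, so varying those choices leaves every outcome unchanged.
Holding the reachable choices fixed and varying the unreachable ones freely already gives 2 × 2 = 4 equivalent strategies.
No other strategy reproduces this row, so those 4 are the full class: kNCw, kNCz, kNDw, kNDz.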